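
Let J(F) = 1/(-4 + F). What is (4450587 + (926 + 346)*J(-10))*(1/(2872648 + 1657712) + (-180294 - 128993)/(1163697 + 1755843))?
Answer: -51674571608181/109602920 ≈ -4.7147e+5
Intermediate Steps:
(4450587 + (926 + 346)*J(-10))*(1/(2872648 + 1657712) + (-180294 - 128993)/(1163697 + 1755843)) = (4450587 + (926 + 346)/(-4 - 10))*(1/(2872648 + 1657712) + (-180294 - 128993)/(1163697 + 1755843)) = (4450587 + 1272/(-14))*(1/4530360 - 309287/2919540) = (4450587 + 1272*(-1/14))*(1/4530360 - 309287*1/2919540) = (4450587 - 636/7)*(1/4530360 - 309287/2919540) = (31153473/7)*(-64689683/610644840) = -51674571608181/109602920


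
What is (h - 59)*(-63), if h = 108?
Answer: -3087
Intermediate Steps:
(h - 59)*(-63) = (108 - 59)*(-63) = 49*(-63) = -3087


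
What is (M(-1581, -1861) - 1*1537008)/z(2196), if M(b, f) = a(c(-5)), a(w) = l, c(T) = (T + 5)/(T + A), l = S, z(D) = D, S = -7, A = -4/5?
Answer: -1537015/2196 ≈ -699.92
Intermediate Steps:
A = -⅘ (A = -4*⅕ = -⅘ ≈ -0.80000)
l = -7
c(T) = (5 + T)/(-⅘ + T) (c(T) = (T + 5)/(T - ⅘) = (5 + T)/(-⅘ + T))
a(w) = -7
M(b, f) = -7
(M(-1581, -1861) - 1*1537008)/z(2196) = (-7 - 1*1537008)/2196 = (-7 - 1537008)*(1/2196) = -1537015*1/2196 = -1537015/2196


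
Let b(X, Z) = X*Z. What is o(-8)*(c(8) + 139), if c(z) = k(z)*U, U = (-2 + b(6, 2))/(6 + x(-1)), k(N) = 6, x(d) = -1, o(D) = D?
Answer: -1208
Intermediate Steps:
U = 2 (U = (-2 + 6*2)/(6 - 1) = (-2 + 12)/5 = 10*(⅕) = 2)
c(z) = 12 (c(z) = 6*2 = 12)
o(-8)*(c(8) + 139) = -8*(12 + 139) = -8*151 = -1208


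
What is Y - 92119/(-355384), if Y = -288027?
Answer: -102360095249/355384 ≈ -2.8803e+5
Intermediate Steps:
Y - 92119/(-355384) = -288027 - 92119/(-355384) = -288027 - 92119*(-1/355384) = -288027 + 92119/355384 = -102360095249/355384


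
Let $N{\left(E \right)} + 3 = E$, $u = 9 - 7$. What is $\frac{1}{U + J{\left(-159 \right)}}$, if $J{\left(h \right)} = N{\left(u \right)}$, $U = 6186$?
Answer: $\frac{1}{6185} \approx 0.00016168$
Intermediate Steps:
$u = 2$ ($u = 9 - 7 = 2$)
$N{\left(E \right)} = -3 + E$
$J{\left(h \right)} = -1$ ($J{\left(h \right)} = -3 + 2 = -1$)
$\frac{1}{U + J{\left(-159 \right)}} = \frac{1}{6186 - 1} = \frac{1}{6185}$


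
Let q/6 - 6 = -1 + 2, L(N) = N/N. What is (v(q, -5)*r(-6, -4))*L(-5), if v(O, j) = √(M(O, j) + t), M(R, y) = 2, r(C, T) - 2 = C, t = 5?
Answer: -4*√7 ≈ -10.583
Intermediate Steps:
r(C, T) = 2 + C
L(N) = 1
q = 42 (q = 36 + 6*(-1 + 2) = 36 + 6*1 = 36 + 6 = 42)
v(O, j) = √7 (v(O, j) = √(2 + 5) = √7)
(v(q, -5)*r(-6, -4))*L(-5) = (√7*(2 - 6))*1 = (√7*(-4))*1 = -4*√7*1 = -4*√7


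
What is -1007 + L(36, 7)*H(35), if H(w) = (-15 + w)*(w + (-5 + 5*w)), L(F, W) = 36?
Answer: 146593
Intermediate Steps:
H(w) = (-15 + w)*(-5 + 6*w)
-1007 + L(36, 7)*H(35) = -1007 + 36*(75 - 95*35 + 6*35²) = -1007 + 36*(75 - 3325 + 6*1225) = -1007 + 36*(75 - 3325 + 7350) = -1007 + 36*4100 = -1007 + 147600 = 146593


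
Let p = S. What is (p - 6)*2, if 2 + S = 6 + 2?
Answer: 0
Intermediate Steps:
S = 6 (S = -2 + (6 + 2) = -2 + 8 = 6)
p = 6
(p - 6)*2 = (6 - 6)*2 = 0*2 = 0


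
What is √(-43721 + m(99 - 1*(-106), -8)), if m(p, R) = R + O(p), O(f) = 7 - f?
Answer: I*√43927 ≈ 209.59*I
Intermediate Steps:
m(p, R) = 7 + R - p (m(p, R) = R + (7 - p) = 7 + R - p)
√(-43721 + m(99 - 1*(-106), -8)) = √(-43721 + (7 - 8 - (99 - 1*(-106)))) = √(-43721 + (7 - 8 - (99 + 106))) = √(-43721 + (7 - 8 - 1*205)) = √(-43721 + (7 - 8 - 205)) = √(-43721 - 206) = √(-43927) = I*√43927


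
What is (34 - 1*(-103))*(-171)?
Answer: -23427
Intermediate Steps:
(34 - 1*(-103))*(-171) = (34 + 103)*(-171) = 137*(-171) = -23427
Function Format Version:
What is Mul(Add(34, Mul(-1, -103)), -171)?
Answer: -23427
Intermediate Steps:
Mul(Add(34, Mul(-1, -103)), -171) = Mul(Add(34, 103), -171) = Mul(137, -171) = -23427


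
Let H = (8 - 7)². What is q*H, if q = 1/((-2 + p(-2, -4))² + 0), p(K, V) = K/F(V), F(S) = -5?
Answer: 25/64 ≈ 0.39063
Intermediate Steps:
p(K, V) = -K/5 (p(K, V) = K/(-5) = K*(-⅕) = -K/5)
H = 1 (H = 1² = 1)
q = 25/64 (q = 1/((-2 - ⅕*(-2))² + 0) = 1/((-2 + ⅖)² + 0) = 1/((-8/5)² + 0) = 1/(64/25 + 0) = 1/(64/25) = 25/64 ≈ 0.39063)
q*H = (25/64)*1 = 25/64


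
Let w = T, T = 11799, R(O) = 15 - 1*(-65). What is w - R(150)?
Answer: 11719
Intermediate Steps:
R(O) = 80 (R(O) = 15 + 65 = 80)
w = 11799
w - R(150) = 11799 - 1*80 = 11799 - 80 = 11719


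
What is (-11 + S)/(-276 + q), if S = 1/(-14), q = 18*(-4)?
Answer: 155/4872 ≈ 0.031814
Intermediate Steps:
q = -72
S = -1/14 ≈ -0.071429
(-11 + S)/(-276 + q) = (-11 - 1/14)/(-276 - 72) = -155/14/(-348) = -155/14*(-1/348) = 155/4872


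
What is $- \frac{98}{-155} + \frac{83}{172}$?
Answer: $\frac{29721}{26660} \approx 1.1148$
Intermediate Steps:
$- \frac{98}{-155} + \frac{83}{172} = \left(-98\right) \left(- \frac{1}{155}\right) + 83 \cdot \frac{1}{172} = \frac{98}{155} + \frac{83}{172} = \frac{29721}{26660}$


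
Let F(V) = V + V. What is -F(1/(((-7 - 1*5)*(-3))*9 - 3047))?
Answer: 2/2723 ≈ 0.00073448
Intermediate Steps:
F(V) = 2*V
-F(1/(((-7 - 1*5)*(-3))*9 - 3047)) = -2/(((-7 - 1*5)*(-3))*9 - 3047) = -2/(((-7 - 5)*(-3))*9 - 3047) = -2/(-12*(-3)*9 - 3047) = -2/(36*9 - 3047) = -2/(324 - 3047) = -2/(-2723) = -2*(-1)/2723 = -1*(-2/2723) = 2/2723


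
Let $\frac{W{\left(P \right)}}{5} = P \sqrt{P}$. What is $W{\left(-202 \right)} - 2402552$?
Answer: $-2402552 - 1010 i \sqrt{202} \approx -2.4026 \cdot 10^{6} - 14355.0 i$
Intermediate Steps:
$W{\left(P \right)} = 5 P^{\frac{3}{2}}$ ($W{\left(P \right)} = 5 P \sqrt{P} = 5 P^{\frac{3}{2}}$)
$W{\left(-202 \right)} - 2402552 = 5 \left(-202\right)^{\frac{3}{2}} - 2402552 = 5 \left(- 202 i \sqrt{202}\right) - 2402552 = - 1010 i \sqrt{202} - 2402552 = -2402552 - 1010 i \sqrt{202}$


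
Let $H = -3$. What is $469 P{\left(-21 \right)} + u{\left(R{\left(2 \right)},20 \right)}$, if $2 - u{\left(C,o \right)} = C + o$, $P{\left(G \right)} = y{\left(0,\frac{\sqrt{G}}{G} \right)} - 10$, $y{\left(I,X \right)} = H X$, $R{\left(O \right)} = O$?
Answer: $-4710 + 67 i \sqrt{21} \approx -4710.0 + 307.03 i$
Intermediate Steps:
$y{\left(I,X \right)} = - 3 X$
$P{\left(G \right)} = -10 - \frac{3}{\sqrt{G}}$ ($P{\left(G \right)} = - 3 \frac{\sqrt{G}}{G} - 10 = - \frac{3}{\sqrt{G}} - 10 = -10 - \frac{3}{\sqrt{G}}$)
$u{\left(C,o \right)} = 2 - C - o$ ($u{\left(C,o \right)} = 2 - \left(C + o\right) = 2 - C - o$)
$469 P{\left(-21 \right)} + u{\left(R{\left(2 \right)},20 \right)} = 469 \left(-10 - \frac{3}{i \sqrt{21}}\right) - 20 = 469 \left(-10 - 3 \left(- \frac{i \sqrt{21}}{21}\right)\right) - 20 = 469 \left(-10 + \frac{i \sqrt{21}}{7}\right) - 20 = \left(-4690 + 67 i \sqrt{21}\right) - 20 = -4710 + 67 i \sqrt{21}$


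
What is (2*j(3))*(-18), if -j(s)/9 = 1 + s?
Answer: 1296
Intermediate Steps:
j(s) = -9 - 9*s (j(s) = -9*(1 + s) = -9 - 9*s)
(2*j(3))*(-18) = (2*(-9 - 9*3))*(-18) = (2*(-9 - 27))*(-18) = (2*(-36))*(-18) = -72*(-18) = 1296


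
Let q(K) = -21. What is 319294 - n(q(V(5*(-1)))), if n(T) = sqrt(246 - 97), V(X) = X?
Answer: 319294 - sqrt(149) ≈ 3.1928e+5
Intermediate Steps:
n(T) = sqrt(149)
319294 - n(q(V(5*(-1)))) = 319294 - sqrt(149)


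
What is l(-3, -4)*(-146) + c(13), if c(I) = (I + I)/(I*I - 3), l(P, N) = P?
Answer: 36367/83 ≈ 438.16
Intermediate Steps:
c(I) = 2*I/(-3 + I²) (c(I) = (2*I)/(I² - 3) = (2*I)/(-3 + I²) = 2*I/(-3 + I²))
l(-3, -4)*(-146) + c(13) = -3*(-146) + 2*13/(-3 + 13²) = 438 + 2*13/(-3 + 169) = 438 + 2*13/166 = 438 + 2*13*(1/166) = 438 + 13/83 = 36367/83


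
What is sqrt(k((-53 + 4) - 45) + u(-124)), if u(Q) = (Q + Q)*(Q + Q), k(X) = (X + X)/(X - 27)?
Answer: 6*sqrt(206727)/11 ≈ 248.00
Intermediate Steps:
k(X) = 2*X/(-27 + X) (k(X) = (2*X)/(-27 + X) = 2*X/(-27 + X))
u(Q) = 4*Q**2 (u(Q) = (2*Q)*(2*Q) = 4*Q**2)
sqrt(k((-53 + 4) - 45) + u(-124)) = sqrt(2*((-53 + 4) - 45)/(-27 + ((-53 + 4) - 45)) + 4*(-124)**2) = sqrt(2*(-49 - 45)/(-27 + (-49 - 45)) + 4*15376) = sqrt(2*(-94)/(-27 - 94) + 61504) = sqrt(2*(-94)/(-121) + 61504) = sqrt(2*(-94)*(-1/121) + 61504) = sqrt(188/121 + 61504) = sqrt(7442172/121) = 6*sqrt(206727)/11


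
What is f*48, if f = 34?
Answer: 1632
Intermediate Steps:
f*48 = 34*48 = 1632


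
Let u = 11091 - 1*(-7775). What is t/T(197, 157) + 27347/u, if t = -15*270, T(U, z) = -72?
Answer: 2177119/37732 ≈ 57.700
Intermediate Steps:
u = 18866 (u = 11091 + 7775 = 18866)
t = -4050
t/T(197, 157) + 27347/u = -4050/(-72) + 27347/18866 = -4050*(-1/72) + 27347*(1/18866) = 225/4 + 27347/18866 = 2177119/37732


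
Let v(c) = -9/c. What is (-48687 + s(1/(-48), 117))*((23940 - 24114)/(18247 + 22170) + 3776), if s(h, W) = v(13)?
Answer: -96595769728920/525421 ≈ -1.8384e+8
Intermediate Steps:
s(h, W) = -9/13
(-48687 + s(1/(-48), 117))*((23940 - 24114)/(18247 + 22170) + 3776) = (-48687 - 9/13)*((23940 - 24114)/(18247 + 22170) + 3776) = -632940*(-174/40417 + 3776)/13 = -632940/13*152614418/40417 = -96595769728920/525421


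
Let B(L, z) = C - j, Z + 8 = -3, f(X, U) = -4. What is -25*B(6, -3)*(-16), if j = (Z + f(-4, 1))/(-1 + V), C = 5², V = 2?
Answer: 16000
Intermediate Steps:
Z = -11 (Z = -8 - 3 = -11)
C = 25
j = -15 (j = (-11 - 4)/(-1 + 2) = -15/1 = -15*1 = -15)
B(L, z) = 40 (B(L, z) = 25 - 1*(-15) = 25 + 15 = 40)
-25*B(6, -3)*(-16) = -25*40*(-16) = -1000*(-16) = 16000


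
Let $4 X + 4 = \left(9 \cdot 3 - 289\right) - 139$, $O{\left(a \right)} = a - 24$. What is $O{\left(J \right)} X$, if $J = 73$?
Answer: $- \frac{19845}{4} \approx -4961.3$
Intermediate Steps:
$O{\left(a \right)} = -24 + a$
$X = - \frac{405}{4}$ ($X = -1 + \frac{\left(9 \cdot 3 - 289\right) - 139}{4} = -1 + \frac{\left(27 - 289\right) - 139}{4} = -1 + \frac{-262 - 139}{4} = -1 + \frac{1}{4} \left(-401\right) = -1 - \frac{401}{4} = - \frac{405}{4} \approx -101.25$)
$O{\left(J \right)} X = \left(-24 + 73\right) \left(- \frac{405}{4}\right) = 49 \left(- \frac{405}{4}\right) = - \frac{19845}{4}$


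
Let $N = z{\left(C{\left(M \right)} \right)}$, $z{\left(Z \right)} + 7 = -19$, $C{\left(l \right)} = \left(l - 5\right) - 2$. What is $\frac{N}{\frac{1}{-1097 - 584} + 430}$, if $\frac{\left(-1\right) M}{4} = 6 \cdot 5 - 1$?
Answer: $- \frac{43706}{722829} \approx -0.060465$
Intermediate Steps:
$M = -116$ ($M = - 4 \left(6 \cdot 5 - 1\right) = - 4 \left(30 - 1\right) = \left(-4\right) 29 = -116$)
$C{\left(l \right)} = -7 + l$ ($C{\left(l \right)} = \left(-5 + l\right) - 2 = -7 + l$)
$z{\left(Z \right)} = -26$ ($z{\left(Z \right)} = -7 - 19 = -26$)
$N = -26$
$\frac{N}{\frac{1}{-1097 - 584} + 430} = - \frac{26}{\frac{1}{-1097 - 584} + 430} = - \frac{26}{\frac{1}{-1681} + 430} = - \frac{26}{- \frac{1}{1681} + 430} = - \frac{26}{\frac{722829}{1681}} = \left(-26\right) \frac{1681}{722829} = - \frac{43706}{722829}$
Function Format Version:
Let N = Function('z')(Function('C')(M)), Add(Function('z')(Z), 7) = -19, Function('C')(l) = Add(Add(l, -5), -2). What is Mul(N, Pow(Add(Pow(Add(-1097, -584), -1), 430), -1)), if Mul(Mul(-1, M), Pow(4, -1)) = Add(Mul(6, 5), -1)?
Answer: Rational(-43706, 722829) ≈ -0.060465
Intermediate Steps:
M = -116 (M = Mul(-4, Add(Mul(6, 5), -1)) = Mul(-4, Add(30, -1)) = Mul(-4, 29) = -116)
Function('C')(l) = Add(-7, l) (Function('C')(l) = Add(Add(-5, l), -2) = Add(-7, l))
Function('z')(Z) = -26 (Function('z')(Z) = Add(-7, -19) = -26)
N = -26
Mul(N, Pow(Add(Pow(Add(-1097, -584), -1), 430), -1)) = Mul(-26, Pow(Add(Pow(Add(-1097, -584), -1), 430), -1)) = Mul(-26, Pow(Add(Pow(-1681, -1), 430), -1)) = Mul(-26, Pow(Add(Rational(-1, 1681), 430), -1)) = Mul(-26, Pow(Rational(722829, 1681), -1)) = Mul(-26, Rational(1681, 722829)) = Rational(-43706, 722829)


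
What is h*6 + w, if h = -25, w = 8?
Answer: -142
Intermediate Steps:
h*6 + w = -25*6 + 8 = -150 + 8 = -142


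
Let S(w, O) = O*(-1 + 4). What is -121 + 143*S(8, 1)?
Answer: 308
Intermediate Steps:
S(w, O) = 3*O (S(w, O) = O*3 = 3*O)
-121 + 143*S(8, 1) = -121 + 143*(3*1) = -121 + 143*3 = -121 + 429 = 308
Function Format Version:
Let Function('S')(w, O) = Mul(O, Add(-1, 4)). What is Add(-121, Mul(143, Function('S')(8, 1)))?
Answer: 308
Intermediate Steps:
Function('S')(w, O) = Mul(3, O) (Function('S')(w, O) = Mul(O, 3) = Mul(3, O))
Add(-121, Mul(143, Function('S')(8, 1))) = Add(-121, Mul(143, Mul(3, 1))) = Add(-121, Mul(143, 3)) = Add(-121, 429) = 308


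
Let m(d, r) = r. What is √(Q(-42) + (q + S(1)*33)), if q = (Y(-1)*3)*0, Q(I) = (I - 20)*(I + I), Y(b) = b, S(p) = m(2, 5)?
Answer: 3*√597 ≈ 73.301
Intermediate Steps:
S(p) = 5
Q(I) = 2*I*(-20 + I) (Q(I) = (-20 + I)*(2*I) = 2*I*(-20 + I))
q = 0 (q = -1*3*0 = -3*0 = 0)
√(Q(-42) + (q + S(1)*33)) = √(2*(-42)*(-20 - 42) + (0 + 5*33)) = √(2*(-42)*(-62) + (0 + 165)) = √(5208 + 165) = √5373 = 3*√597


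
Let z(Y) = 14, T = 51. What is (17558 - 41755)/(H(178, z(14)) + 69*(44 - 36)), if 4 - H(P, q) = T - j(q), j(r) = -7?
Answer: -24197/498 ≈ -48.588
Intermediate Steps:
H(P, q) = -54 (H(P, q) = 4 - (51 - 1*(-7)) = 4 - (51 + 7) = 4 - 1*58 = 4 - 58 = -54)
(17558 - 41755)/(H(178, z(14)) + 69*(44 - 36)) = (17558 - 41755)/(-54 + 69*(44 - 36)) = -24197/(-54 + 69*8) = -24197/(-54 + 552) = -24197/498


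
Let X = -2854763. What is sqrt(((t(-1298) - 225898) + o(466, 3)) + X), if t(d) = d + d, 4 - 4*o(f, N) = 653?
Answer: I*sqrt(12333677)/2 ≈ 1756.0*I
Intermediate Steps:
o(f, N) = -649/4 (o(f, N) = 1 - 1/4*653 = 1 - 653/4 = -649/4)
t(d) = 2*d
sqrt(((t(-1298) - 225898) + o(466, 3)) + X) = sqrt(((2*(-1298) - 225898) - 649/4) - 2854763) = sqrt(((-2596 - 225898) - 649/4) - 2854763) = sqrt((-228494 - 649/4) - 2854763) = sqrt(-914625/4 - 2854763) = sqrt(-12333677/4) = I*sqrt(12333677)/2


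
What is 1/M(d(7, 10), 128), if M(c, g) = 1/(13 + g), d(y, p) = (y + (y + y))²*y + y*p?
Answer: 141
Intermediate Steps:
d(y, p) = 9*y³ + p*y (d(y, p) = (y + 2*y)²*y + p*y = (3*y)²*y + p*y = (9*y²)*y + p*y = 9*y³ + p*y)
1/M(d(7, 10), 128) = 1/(1/(13 + 128)) = 1/(1/141) = 141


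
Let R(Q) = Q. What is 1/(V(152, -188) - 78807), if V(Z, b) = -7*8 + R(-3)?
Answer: -1/78866 ≈ -1.2680e-5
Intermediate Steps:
V(Z, b) = -59 (V(Z, b) = -7*8 - 3 = -56 - 3 = -59)
1/(V(152, -188) - 78807) = 1/(-59 - 78807) = 1/(-78866) = -1/78866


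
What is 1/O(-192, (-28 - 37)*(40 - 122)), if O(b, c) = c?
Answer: 1/5330 ≈ 0.00018762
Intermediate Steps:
1/O(-192, (-28 - 37)*(40 - 122)) = 1/((-28 - 37)*(40 - 122)) = 1/(-65*(-82)) = 1/5330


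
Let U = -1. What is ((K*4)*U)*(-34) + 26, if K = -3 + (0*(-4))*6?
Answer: -382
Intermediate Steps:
K = -3 (K = -3 + 0*6 = -3 + 0 = -3)
((K*4)*U)*(-34) + 26 = (-3*4*(-1))*(-34) + 26 = -12*(-1)*(-34) + 26 = 12*(-34) + 26 = -408 + 26 = -382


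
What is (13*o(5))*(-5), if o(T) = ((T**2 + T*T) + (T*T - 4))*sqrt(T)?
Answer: -4615*sqrt(5) ≈ -10319.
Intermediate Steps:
o(T) = sqrt(T)*(-4 + 3*T**2) (o(T) = ((T**2 + T**2) + (T**2 - 4))*sqrt(T) = (2*T**2 + (-4 + T**2))*sqrt(T) = (-4 + 3*T**2)*sqrt(T) = sqrt(T)*(-4 + 3*T**2))
(13*o(5))*(-5) = (13*(sqrt(5)*(-4 + 3*5**2)))*(-5) = (13*(sqrt(5)*(-4 + 3*25)))*(-5) = (13*(sqrt(5)*(-4 + 75)))*(-5) = (13*(sqrt(5)*71))*(-5) = (13*(71*sqrt(5)))*(-5) = (923*sqrt(5))*(-5) = -4615*sqrt(5)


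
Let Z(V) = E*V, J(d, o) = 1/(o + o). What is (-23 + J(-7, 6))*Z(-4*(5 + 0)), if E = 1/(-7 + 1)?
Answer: -1375/18 ≈ -76.389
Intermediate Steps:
E = -⅙ (E = 1/(-6) = -⅙ ≈ -0.16667)
J(d, o) = 1/(2*o)
Z(V) = -V/6
(-23 + J(-7, 6))*Z(-4*(5 + 0)) = (-23 + (½)/6)*(-(-2)*(5 + 0)/3) = (-23 + (½)*(⅙))*(-(-2)*5/3) = (-23 + 1/12)*(-⅙*(-20)) = -275/12*10/3 = -1375/18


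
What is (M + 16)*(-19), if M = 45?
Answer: -1159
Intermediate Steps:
(M + 16)*(-19) = (45 + 16)*(-19) = 61*(-19) = -1159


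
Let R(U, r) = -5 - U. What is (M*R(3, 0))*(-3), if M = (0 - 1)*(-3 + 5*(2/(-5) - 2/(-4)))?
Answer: 60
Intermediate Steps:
M = 5/2 (M = -(-3 + 5*(2*(-⅕) - 2*(-¼))) = -(-3 + 5*(-⅖ + ½)) = -(-3 + 5*(⅒)) = -(-3 + ½) = -1*(-5/2) = 5/2 ≈ 2.5000)
(M*R(3, 0))*(-3) = (5*(-5 - 1*3)/2)*(-3) = (5*(-5 - 3)/2)*(-3) = ((5/2)*(-8))*(-3) = -20*(-3) = 60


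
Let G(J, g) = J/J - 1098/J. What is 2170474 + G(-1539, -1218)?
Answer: 371151347/171 ≈ 2.1705e+6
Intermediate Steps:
G(J, g) = 1 - 1098/J
2170474 + G(-1539, -1218) = 2170474 + (-1098 - 1539)/(-1539) = 2170474 - 1/1539*(-2637) = 2170474 + 293/171 = 371151347/171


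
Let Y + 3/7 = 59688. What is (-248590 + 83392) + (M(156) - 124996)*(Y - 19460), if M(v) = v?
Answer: -35155226506/7 ≈ -5.0222e+9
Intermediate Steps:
Y = 417813/7 (Y = -3/7 + 59688 = 417813/7 ≈ 59688.)
(-248590 + 83392) + (M(156) - 124996)*(Y - 19460) = (-248590 + 83392) + (156 - 124996)*(417813/7 - 19460) = -165198 - 124840*281593/7 = -165198 - 35154070120/7 = -35155226506/7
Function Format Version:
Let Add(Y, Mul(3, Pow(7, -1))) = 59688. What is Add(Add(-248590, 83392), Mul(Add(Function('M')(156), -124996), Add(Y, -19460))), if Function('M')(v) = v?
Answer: Rational(-35155226506, 7) ≈ -5.0222e+9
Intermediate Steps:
Y = Rational(417813, 7) (Y = Add(Rational(-3, 7), 59688) = Rational(417813, 7) ≈ 59688.)
Add(Add(-248590, 83392), Mul(Add(Function('M')(156), -124996), Add(Y, -19460))) = Add(Add(-248590, 83392), Mul(Add(156, -124996), Add(Rational(417813, 7), -19460))) = Add(-165198, Mul(-124840, Rational(281593, 7))) = Add(-165198, Rational(-35154070120, 7)) = Rational(-35155226506, 7)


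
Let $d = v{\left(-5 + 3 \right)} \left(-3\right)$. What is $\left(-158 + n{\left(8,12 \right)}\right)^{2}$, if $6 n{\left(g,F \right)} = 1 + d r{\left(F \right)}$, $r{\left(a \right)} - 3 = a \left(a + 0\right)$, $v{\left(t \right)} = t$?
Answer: $\frac{4225}{36} \approx 117.36$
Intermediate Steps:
$d = 6$ ($d = \left(-5 + 3\right) \left(-3\right) = \left(-2\right) \left(-3\right) = 6$)
$r{\left(a \right)} = 3 + a^{2}$ ($r{\left(a \right)} = 3 + a \left(a + 0\right) = 3 + a a = 3 + a^{2}$)
$n{\left(g,F \right)} = \frac{19}{6} + F^{2}$ ($n{\left(g,F \right)} = \frac{1 + 6 \left(3 + F^{2}\right)}{6} = \frac{1 + \left(18 + 6 F^{2}\right)}{6} = \frac{19 + 6 F^{2}}{6} = \frac{19}{6} + F^{2}$)
$\left(-158 + n{\left(8,12 \right)}\right)^{2} = \left(-158 + \left(\frac{19}{6} + 12^{2}\right)\right)^{2} = \left(-158 + \left(\frac{19}{6} + 144\right)\right)^{2} = \left(-158 + \frac{883}{6}\right)^{2} = \left(- \frac{65}{6}\right)^{2} = \frac{4225}{36}$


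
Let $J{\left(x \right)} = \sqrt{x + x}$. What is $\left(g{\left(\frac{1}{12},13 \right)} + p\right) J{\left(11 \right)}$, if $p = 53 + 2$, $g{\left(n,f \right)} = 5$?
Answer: $60 \sqrt{22} \approx 281.42$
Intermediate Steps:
$J{\left(x \right)} = \sqrt{2} \sqrt{x}$ ($J{\left(x \right)} = \sqrt{2 x} = \sqrt{2} \sqrt{x}$)
$p = 55$
$\left(g{\left(\frac{1}{12},13 \right)} + p\right) J{\left(11 \right)} = \left(5 + 55\right) \sqrt{2} \sqrt{11} = 60 \sqrt{22}$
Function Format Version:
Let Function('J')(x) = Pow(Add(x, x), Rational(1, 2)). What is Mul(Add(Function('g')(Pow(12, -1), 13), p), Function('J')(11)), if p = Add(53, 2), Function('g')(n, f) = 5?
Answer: Mul(60, Pow(22, Rational(1, 2))) ≈ 281.42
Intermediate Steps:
Function('J')(x) = Mul(Pow(2, Rational(1, 2)), Pow(x, Rational(1, 2))) (Function('J')(x) = Pow(Mul(2, x), Rational(1, 2)) = Mul(Pow(2, Rational(1, 2)), Pow(x, Rational(1, 2))))
p = 55
Mul(Add(Function('g')(Pow(12, -1), 13), p), Function('J')(11)) = Mul(Add(5, 55), Mul(Pow(2, Rational(1, 2)), Pow(11, Rational(1, 2)))) = Mul(60, Pow(22, Rational(1, 2)))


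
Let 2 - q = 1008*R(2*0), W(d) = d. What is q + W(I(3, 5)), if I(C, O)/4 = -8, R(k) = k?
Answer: -30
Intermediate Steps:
I(C, O) = -32 (I(C, O) = 4*(-8) = -32)
q = 2 (q = 2 - 1008*2*0 = 2 - 1008*0 = 2 - 1*0 = 2 + 0 = 2)
q + W(I(3, 5)) = 2 - 32 = -30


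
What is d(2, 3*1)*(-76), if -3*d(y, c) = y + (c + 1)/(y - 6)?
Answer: 76/3 ≈ 25.333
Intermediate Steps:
d(y, c) = -y/3 - (1 + c)/(3*(-6 + y)) (d(y, c) = -(y + (c + 1)/(y - 6))/3 = -(y + (1 + c)/(-6 + y))/3 = -y/3 - (1 + c)/(3*(-6 + y)))
d(2, 3*1)*(-76) = ((-1 - 3 - 1*2² + 6*2)/(3*(-6 + 2)))*(-76) = ((⅓)*(-1 - 1*3 - 1*4 + 12)/(-4))*(-76) = ((⅓)*(-¼)*(-1 - 3 - 4 + 12))*(-76) = ((⅓)*(-¼)*4)*(-76) = -⅓*(-76) = 76/3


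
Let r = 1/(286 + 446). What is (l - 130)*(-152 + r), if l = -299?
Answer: 15910609/244 ≈ 65207.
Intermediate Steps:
r = 1/732 ≈ 0.0013661
(l - 130)*(-152 + r) = (-299 - 130)*(-152 + 1/732) = -429*(-111263/732) = 15910609/244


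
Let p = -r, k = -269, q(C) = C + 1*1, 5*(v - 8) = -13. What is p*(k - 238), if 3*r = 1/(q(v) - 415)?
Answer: -845/2043 ≈ -0.41361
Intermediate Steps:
v = 27/5 (v = 8 + (⅕)*(-13) = 8 - 13/5 = 27/5 ≈ 5.4000)
q(C) = 1 + C (q(C) = C + 1 = 1 + C)
r = -5/6129 (r = 1/(3*((1 + 27/5) - 415)) = 1/(3*(32/5 - 415)) = 1/(3*(-2043/5)) = (⅓)*(-5/2043) = -5/6129 ≈ -0.00081579)
p = 5/6129 (p = -1*(-5/6129) = 5/6129 ≈ 0.00081579)
p*(k - 238) = 5*(-269 - 238)/6129 = (5/6129)*(-507) = -845/2043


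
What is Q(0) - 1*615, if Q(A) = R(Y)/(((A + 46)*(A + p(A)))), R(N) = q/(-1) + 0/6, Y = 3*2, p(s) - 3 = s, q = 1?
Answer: -84871/138 ≈ -615.01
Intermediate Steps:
p(s) = 3 + s
Y = 6
R(N) = -1 (R(N) = 1/(-1) + 0/6 = 1*(-1) + 0*(⅙) = -1 + 0 = -1)
Q(A) = -1/((3 + 2*A)*(46 + A)) (Q(A) = -1/((A + 46)*(A + (3 + A))) = -1/((46 + A)*(3 + 2*A)) = -1/((3 + 2*A)*(46 + A)))
Q(0) - 1*615 = -1/(138 + 2*0² + 95*0) - 1*615 = -1/(138 + 2*0 + 0) - 615 = -1/(138 + 0 + 0) - 615 = -1/138 - 615 = -84871/138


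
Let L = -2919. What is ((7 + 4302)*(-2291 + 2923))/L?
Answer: -19592/21 ≈ -932.95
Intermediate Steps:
((7 + 4302)*(-2291 + 2923))/L = ((7 + 4302)*(-2291 + 2923))/(-2919) = (4309*632)*(-1/2919) = 2723288*(-1/2919) = -19592/21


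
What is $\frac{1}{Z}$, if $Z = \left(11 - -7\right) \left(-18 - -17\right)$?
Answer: $- \frac{1}{18} \approx -0.055556$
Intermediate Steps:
$Z = -18$ ($Z = \left(11 + 7\right) \left(-18 + 17\right) = 18 \left(-1\right) = -18$)
$\frac{1}{Z} = \frac{1}{-18} = - \frac{1}{18}$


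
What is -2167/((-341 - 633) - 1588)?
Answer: 2167/2562 ≈ 0.84582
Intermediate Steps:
-2167/((-341 - 633) - 1588) = -2167/(-974 - 1588) = -2167/(-2562) = -2167*(-1/2562) = 2167/2562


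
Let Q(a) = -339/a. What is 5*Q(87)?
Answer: -565/29 ≈ -19.483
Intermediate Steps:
5*Q(87) = 5*(-339/87) = 5*(-339*1/87) = 5*(-113/29) = -565/29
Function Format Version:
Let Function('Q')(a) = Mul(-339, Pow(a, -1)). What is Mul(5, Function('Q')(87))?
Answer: Rational(-565, 29) ≈ -19.483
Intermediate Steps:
Mul(5, Function('Q')(87)) = Mul(5, Mul(-339, Pow(87, -1))) = Mul(5, Mul(-339, Rational(1, 87))) = Mul(5, Rational(-113, 29)) = Rational(-565, 29)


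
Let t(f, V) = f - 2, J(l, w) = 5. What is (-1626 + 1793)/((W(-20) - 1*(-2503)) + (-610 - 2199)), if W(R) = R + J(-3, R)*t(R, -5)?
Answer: -167/436 ≈ -0.38303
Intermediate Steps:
t(f, V) = -2 + f
W(R) = -10 + 6*R (W(R) = R + 5*(-2 + R) = R + (-10 + 5*R) = -10 + 6*R)
(-1626 + 1793)/((W(-20) - 1*(-2503)) + (-610 - 2199)) = (-1626 + 1793)/(((-10 + 6*(-20)) - 1*(-2503)) + (-610 - 2199)) = 167/(((-10 - 120) + 2503) - 2809) = 167/((-130 + 2503) - 2809) = 167/(2373 - 2809) = 167/(-436) = 167*(-1/436) = -167/436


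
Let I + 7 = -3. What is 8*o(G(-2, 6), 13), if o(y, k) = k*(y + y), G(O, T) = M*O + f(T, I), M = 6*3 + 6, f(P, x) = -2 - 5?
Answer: -11440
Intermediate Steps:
I = -10 (I = -7 - 3 = -10)
f(P, x) = -7
M = 24 (M = 18 + 6 = 24)
G(O, T) = -7 + 24*O (G(O, T) = 24*O - 7 = -7 + 24*O)
o(y, k) = 2*k*y (o(y, k) = k*(2*y) = 2*k*y)
8*o(G(-2, 6), 13) = 8*(2*13*(-7 + 24*(-2))) = 8*(2*13*(-7 - 48)) = 8*(2*13*(-55)) = 8*(-1430) = -11440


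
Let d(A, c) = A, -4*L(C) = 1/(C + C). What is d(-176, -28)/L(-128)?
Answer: -180224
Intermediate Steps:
L(C) = -1/(8*C) (L(C) = -1/(4*(C + C)) = -1/(2*C)/4 = -1/(8*C))
d(-176, -28)/L(-128) = -176/((-1/8/(-128))) = -176/((-1/8*(-1/128))) = -176/1/1024 = -176*1024 = -180224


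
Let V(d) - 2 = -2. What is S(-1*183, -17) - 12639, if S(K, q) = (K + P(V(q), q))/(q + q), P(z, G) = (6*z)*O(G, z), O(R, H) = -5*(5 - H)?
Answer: -429543/34 ≈ -12634.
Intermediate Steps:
V(d) = 0 (V(d) = 2 - 2 = 0)
O(R, H) = -25 + 5*H
P(z, G) = 6*z*(-25 + 5*z) (P(z, G) = (6*z)*(-25 + 5*z) = 6*z*(-25 + 5*z))
S(K, q) = K/(2*q) (S(K, q) = (K + 30*0*(-5 + 0))/(q + q) = (K + 30*0*(-5))/((2*q)) = (K + 0)*(1/(2*q)) = K*(1/(2*q)) = K/(2*q))
S(-1*183, -17) - 12639 = (1/2)*(-1*183)/(-17) - 12639 = (1/2)*(-183)*(-1/17) - 12639 = 183/34 - 12639 = -429543/34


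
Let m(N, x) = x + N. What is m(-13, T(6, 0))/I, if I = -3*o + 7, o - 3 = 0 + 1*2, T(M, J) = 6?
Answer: 7/8 ≈ 0.87500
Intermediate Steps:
m(N, x) = N + x
o = 5 (o = 3 + (0 + 1*2) = 3 + (0 + 2) = 3 + 2 = 5)
I = -8 (I = -3*5 + 7 = -15 + 7 = -8)
m(-13, T(6, 0))/I = (-13 + 6)/(-8) = -7*(-⅛) = 7/8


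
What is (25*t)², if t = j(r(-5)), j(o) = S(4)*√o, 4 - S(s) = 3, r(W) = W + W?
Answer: -6250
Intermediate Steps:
r(W) = 2*W
S(s) = 1 (S(s) = 4 - 1*3 = 4 - 3 = 1)
j(o) = √o (j(o) = 1*√o = √o)
t = I*√10 (t = √(2*(-5)) = √(-10) = I*√10 ≈ 3.1623*I)
(25*t)² = (25*(I*√10))² = (25*I*√10)² = -6250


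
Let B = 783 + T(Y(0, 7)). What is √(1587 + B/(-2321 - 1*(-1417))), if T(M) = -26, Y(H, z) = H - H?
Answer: √324059366/452 ≈ 39.827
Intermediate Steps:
Y(H, z) = 0
B = 757 (B = 783 - 26 = 757)
√(1587 + B/(-2321 - 1*(-1417))) = √(1587 + 757/(-2321 - 1*(-1417))) = √(1587 + 757/(-2321 + 1417)) = √(1587 + 757/(-904)) = √(1587 + 757*(-1/904)) = √(1587 - 757/904) = √(1433891/904) = √324059366/452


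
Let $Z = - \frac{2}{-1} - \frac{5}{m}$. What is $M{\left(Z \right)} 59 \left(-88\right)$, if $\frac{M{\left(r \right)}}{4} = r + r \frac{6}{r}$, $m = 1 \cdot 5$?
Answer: $-145376$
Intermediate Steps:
$m = 5$
$Z = 1$ ($Z = - \frac{2}{-1} - \frac{5}{5} = \left(-2\right) \left(-1\right) - 1 = 2 - 1 = 1$)
$M{\left(r \right)} = 24 + 4 r$ ($M{\left(r \right)} = 4 \left(r + r \frac{6}{r}\right) = 4 \left(r + 6\right) = 4 \left(6 + r\right) = 24 + 4 r$)
$M{\left(Z \right)} 59 \left(-88\right) = \left(24 + 4 \cdot 1\right) 59 \left(-88\right) = \left(24 + 4\right) 59 \left(-88\right) = 28 \cdot 59 \left(-88\right) = 1652 \left(-88\right) = -145376$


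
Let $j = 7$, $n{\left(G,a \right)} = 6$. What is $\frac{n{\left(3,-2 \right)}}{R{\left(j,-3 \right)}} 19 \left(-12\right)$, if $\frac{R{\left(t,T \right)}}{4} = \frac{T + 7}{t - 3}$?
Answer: $-342$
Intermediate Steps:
$R{\left(t,T \right)} = \frac{4 \left(7 + T\right)}{-3 + t}$ ($R{\left(t,T \right)} = 4 \frac{T + 7}{t - 3} = 4 \frac{7 + T}{-3 + t} = \frac{4 \left(7 + T\right)}{-3 + t}$)
$\frac{n{\left(3,-2 \right)}}{R{\left(j,-3 \right)}} 19 \left(-12\right) = \frac{6}{4 \frac{1}{-3 + 7} \left(7 - 3\right)} 19 \left(-12\right) = \frac{6}{4 \cdot \frac{1}{4} \cdot 4} \cdot 19 \left(-12\right) = \frac{6}{4} \cdot 19 \left(-12\right) = 6 \cdot \frac{1}{4} \cdot 19 \left(-12\right) = \frac{3}{2} \cdot 19 \left(-12\right) = \frac{57}{2} \left(-12\right) = -342$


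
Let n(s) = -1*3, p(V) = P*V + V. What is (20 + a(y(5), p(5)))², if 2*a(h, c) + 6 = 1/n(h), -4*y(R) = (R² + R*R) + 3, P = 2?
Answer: 10201/36 ≈ 283.36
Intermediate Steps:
p(V) = 3*V (p(V) = 2*V + V = 3*V)
n(s) = -3
y(R) = -¾ - R²/2 (y(R) = -((R² + R*R) + 3)/4 = -((R² + R²) + 3)/4 = -(2*R² + 3)/4 = -(3 + 2*R²)/4 = -¾ - R²/2)
a(h, c) = -19/6 (a(h, c) = -3 + (½)/(-3) = -3 + (½)*(-⅓) = -3 - ⅙ = -19/6)
(20 + a(y(5), p(5)))² = (20 - 19/6)² = (101/6)² = 10201/36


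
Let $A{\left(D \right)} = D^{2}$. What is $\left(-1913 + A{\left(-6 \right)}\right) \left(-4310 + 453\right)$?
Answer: $7239589$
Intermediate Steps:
$\left(-1913 + A{\left(-6 \right)}\right) \left(-4310 + 453\right) = \left(-1913 + \left(-6\right)^{2}\right) \left(-4310 + 453\right) = \left(-1913 + 36\right) \left(-3857\right) = \left(-1877\right) \left(-3857\right) = 7239589$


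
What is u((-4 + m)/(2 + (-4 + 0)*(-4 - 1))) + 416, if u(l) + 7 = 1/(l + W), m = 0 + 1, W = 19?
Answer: 169757/415 ≈ 409.05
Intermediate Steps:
m = 1
u(l) = -7 + 1/(19 + l) (u(l) = -7 + 1/(l + 19) = -7 + 1/(19 + l))
u((-4 + m)/(2 + (-4 + 0)*(-4 - 1))) + 416 = (-132 - 7*(-4 + 1)/(2 + (-4 + 0)*(-4 - 1)))/(19 + (-4 + 1)/(2 + (-4 + 0)*(-4 - 1))) + 416 = (-132 - (-21)/(2 - 4*(-5)))/(19 - 3/(2 - 4*(-5))) + 416 = (-132 - (-21)/(2 + 20))/(19 - 3/(2 + 20)) + 416 = (-132 - (-21)/22)/(19 - 3/22) + 416 = (-132 - (-21)/22)/(19 - 3*1/22) + 416 = (-132 - 7*(-3/22))/(19 - 3/22) + 416 = (-132 + 21/22)/(415/22) + 416 = (22/415)*(-2883/22) + 416 = -2883/415 + 416 = 169757/415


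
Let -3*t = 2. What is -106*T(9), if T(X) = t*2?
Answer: 424/3 ≈ 141.33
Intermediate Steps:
t = -2/3 (t = -1/3*2 = -2/3 ≈ -0.66667)
T(X) = -4/3 (T(X) = -2/3*2 = -4/3)
-106*T(9) = -106*(-4/3) = 424/3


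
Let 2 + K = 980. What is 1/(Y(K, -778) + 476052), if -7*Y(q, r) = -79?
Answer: 7/3332443 ≈ 2.1006e-6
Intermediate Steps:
K = 978 (K = -2 + 980 = 978)
Y(q, r) = 79/7 (Y(q, r) = -1/7*(-79) = 79/7)
1/(Y(K, -778) + 476052) = 1/(79/7 + 476052) = 1/(3332443/7) = 7/3332443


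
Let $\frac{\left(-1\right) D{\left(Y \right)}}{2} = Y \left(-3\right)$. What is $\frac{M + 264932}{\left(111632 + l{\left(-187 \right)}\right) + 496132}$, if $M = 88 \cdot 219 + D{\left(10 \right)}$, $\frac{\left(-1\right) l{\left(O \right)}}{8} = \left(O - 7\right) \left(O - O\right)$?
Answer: $\frac{71066}{151941} \approx 0.46772$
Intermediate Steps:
$D{\left(Y \right)} = 6 Y$ ($D{\left(Y \right)} = - 2 Y \left(-3\right) = - 2 \left(- 3 Y\right) = 6 Y$)
$l{\left(O \right)} = 0$ ($l{\left(O \right)} = - 8 \left(O - 7\right) \left(O - O\right) = - 8 \left(-7 + O\right) 0 = \left(-8\right) 0 = 0$)
$M = 19332$ ($M = 88 \cdot 219 + 6 \cdot 10 = 19272 + 60 = 19332$)
$\frac{M + 264932}{\left(111632 + l{\left(-187 \right)}\right) + 496132} = \frac{19332 + 264932}{\left(111632 + 0\right) + 496132} = \frac{284264}{111632 + 496132} = \frac{284264}{607764} = 284264 \cdot \frac{1}{607764} = \frac{71066}{151941}$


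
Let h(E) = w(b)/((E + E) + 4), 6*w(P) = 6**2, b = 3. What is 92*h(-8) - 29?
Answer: -75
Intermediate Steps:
w(P) = 6 (w(P) = (1/6)*6**2 = (1/6)*36 = 6)
h(E) = 6/(4 + 2*E) (h(E) = 6/((E + E) + 4) = 6/(2*E + 4) = 6/(4 + 2*E))
92*h(-8) - 29 = 92*(3/(2 - 8)) - 29 = 92*(3/(-6)) - 29 = 92*(3*(-1/6)) - 29 = 92*(-1/2) - 29 = -46 - 29 = -75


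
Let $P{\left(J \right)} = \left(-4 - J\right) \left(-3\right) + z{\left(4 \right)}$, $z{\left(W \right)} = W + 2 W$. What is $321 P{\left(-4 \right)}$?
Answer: $3852$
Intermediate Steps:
$z{\left(W \right)} = 3 W$
$P{\left(J \right)} = 24 + 3 J$ ($P{\left(J \right)} = \left(-4 - J\right) \left(-3\right) + 3 \cdot 4 = \left(12 + 3 J\right) + 12 = 24 + 3 J$)
$321 P{\left(-4 \right)} = 321 \left(24 + 3 \left(-4\right)\right) = 321 \left(24 - 12\right) = 321 \cdot 12 = 3852$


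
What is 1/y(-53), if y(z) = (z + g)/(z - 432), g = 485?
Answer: -485/432 ≈ -1.1227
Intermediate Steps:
y(z) = (485 + z)/(-432 + z) (y(z) = (z + 485)/(z - 432) = (485 + z)/(-432 + z))
1/y(-53) = 1/((485 - 53)/(-432 - 53)) = 1/(432/(-485)) = 1/(-1/485*432) = 1/(-432/485) = -485/432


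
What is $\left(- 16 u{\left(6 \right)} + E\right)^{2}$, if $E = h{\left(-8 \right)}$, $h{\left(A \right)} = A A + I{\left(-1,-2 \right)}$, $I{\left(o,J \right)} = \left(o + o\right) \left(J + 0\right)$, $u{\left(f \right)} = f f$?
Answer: $258064$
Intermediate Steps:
$u{\left(f \right)} = f^{2}$
$I{\left(o,J \right)} = 2 J o$ ($I{\left(o,J \right)} = 2 o J = 2 J o$)
$h{\left(A \right)} = 4 + A^{2}$ ($h{\left(A \right)} = A A + 2 \left(-2\right) \left(-1\right) = A^{2} + 4 = 4 + A^{2}$)
$E = 68$ ($E = 4 + \left(-8\right)^{2} = 4 + 64 = 68$)
$\left(- 16 u{\left(6 \right)} + E\right)^{2} = \left(- 16 \cdot 6^{2} + 68\right)^{2} = \left(\left(-16\right) 36 + 68\right)^{2} = \left(-576 + 68\right)^{2} = \left(-508\right)^{2} = 258064$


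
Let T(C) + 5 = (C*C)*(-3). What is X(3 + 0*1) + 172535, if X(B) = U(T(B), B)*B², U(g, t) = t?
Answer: 172562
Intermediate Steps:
T(C) = -5 - 3*C² (T(C) = -5 + (C*C)*(-3) = -5 + C²*(-3) = -5 - 3*C²)
X(B) = B³ (X(B) = B*B² = B³)
X(3 + 0*1) + 172535 = (3 + 0*1)³ + 172535 = (3 + 0)³ + 172535 = 3³ + 172535 = 27 + 172535 = 172562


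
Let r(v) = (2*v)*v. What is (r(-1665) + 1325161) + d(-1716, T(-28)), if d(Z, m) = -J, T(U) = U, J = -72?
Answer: 6869683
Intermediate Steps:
r(v) = 2*v²
d(Z, m) = 72 (d(Z, m) = -1*(-72) = 72)
(r(-1665) + 1325161) + d(-1716, T(-28)) = (2*(-1665)² + 1325161) + 72 = (2*2772225 + 1325161) + 72 = (5544450 + 1325161) + 72 = 6869611 + 72 = 6869683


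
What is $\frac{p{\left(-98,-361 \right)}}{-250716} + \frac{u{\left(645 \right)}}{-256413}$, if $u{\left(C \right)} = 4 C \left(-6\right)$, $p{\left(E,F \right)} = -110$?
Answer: $\frac{651548185}{10714473618} \approx 0.06081$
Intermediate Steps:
$u{\left(C \right)} = - 24 C$
$\frac{p{\left(-98,-361 \right)}}{-250716} + \frac{u{\left(645 \right)}}{-256413} = - \frac{110}{-250716} + \frac{\left(-24\right) 645}{-256413} = \left(-110\right) \left(- \frac{1}{250716}\right) - - \frac{5160}{85471} = \frac{55}{125358} + \frac{5160}{85471} = \frac{651548185}{10714473618}$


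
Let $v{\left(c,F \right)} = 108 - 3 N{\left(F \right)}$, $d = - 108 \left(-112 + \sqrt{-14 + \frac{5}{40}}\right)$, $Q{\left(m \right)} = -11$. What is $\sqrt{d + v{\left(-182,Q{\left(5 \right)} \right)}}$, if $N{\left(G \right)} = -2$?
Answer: $\sqrt{12210 - 27 i \sqrt{222}} \approx 110.51 - 1.82 i$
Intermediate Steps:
$d = 12096 - 27 i \sqrt{222}$ ($d = - 108 \left(-112 + \sqrt{-14 + 5 \cdot \frac{1}{40}}\right) = - 108 \left(-112 + \sqrt{-14 + \frac{1}{8}}\right) = - 108 \left(-112 + \sqrt{- \frac{111}{8}}\right) = - 108 \left(-112 + \frac{i \sqrt{222}}{4}\right) = 12096 - 27 i \sqrt{222} \approx 12096.0 - 402.29 i$)
$v{\left(c,F \right)} = 114$ ($v{\left(c,F \right)} = 108 - 3 \left(-2\right) = 108 - -6 = 108 + 6 = 114$)
$\sqrt{d + v{\left(-182,Q{\left(5 \right)} \right)}} = \sqrt{\left(12096 - 27 i \sqrt{222}\right) + 114} = \sqrt{12210 - 27 i \sqrt{222}}$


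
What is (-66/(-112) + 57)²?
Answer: 10400625/3136 ≈ 3316.5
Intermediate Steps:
(-66/(-112) + 57)² = (-66*(-1/112) + 57)² = (33/56 + 57)² = (3225/56)² = 10400625/3136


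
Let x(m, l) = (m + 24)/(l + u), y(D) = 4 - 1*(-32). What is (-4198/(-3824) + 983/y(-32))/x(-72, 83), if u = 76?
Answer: -25904545/275328 ≈ -94.086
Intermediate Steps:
y(D) = 36 (y(D) = 4 + 32 = 36)
x(m, l) = (24 + m)/(76 + l) (x(m, l) = (m + 24)/(l + 76) = (24 + m)/(76 + l))
(-4198/(-3824) + 983/y(-32))/x(-72, 83) = (-4198/(-3824) + 983/36)/(((24 - 72)/(76 + 83))) = (-4198*(-1/3824) + 983*(1/36))/((-48/159)) = (2099/1912 + 983/36)/(((1/159)*(-48))) = 488765/(17208*(-16/53)) = (488765/17208)*(-53/16) = -25904545/275328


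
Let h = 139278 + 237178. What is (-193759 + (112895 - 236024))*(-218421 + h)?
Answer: -50079395080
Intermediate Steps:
h = 376456
(-193759 + (112895 - 236024))*(-218421 + h) = (-193759 + (112895 - 236024))*(-218421 + 376456) = (-193759 - 123129)*158035 = -316888*158035 = -50079395080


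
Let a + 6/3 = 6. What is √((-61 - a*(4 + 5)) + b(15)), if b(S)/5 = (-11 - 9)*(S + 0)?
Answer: I*√1597 ≈ 39.962*I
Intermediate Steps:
a = 4 (a = -2 + 6 = 4)
b(S) = -100*S (b(S) = 5*((-11 - 9)*(S + 0)) = 5*(-20*S) = -100*S)
√((-61 - a*(4 + 5)) + b(15)) = √((-61 - 4*(4 + 5)) - 100*15) = √((-61 - 4*9) - 1500) = √((-61 - 1*36) - 1500) = √((-61 - 36) - 1500) = √(-97 - 1500) = √(-1597) = I*√1597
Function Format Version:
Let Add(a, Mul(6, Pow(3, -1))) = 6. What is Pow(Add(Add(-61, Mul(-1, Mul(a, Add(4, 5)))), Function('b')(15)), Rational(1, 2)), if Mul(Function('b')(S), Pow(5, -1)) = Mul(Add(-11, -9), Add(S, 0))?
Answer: Mul(I, Pow(1597, Rational(1, 2))) ≈ Mul(39.962, I)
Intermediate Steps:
a = 4 (a = Add(-2, 6) = 4)
Function('b')(S) = Mul(-100, S) (Function('b')(S) = Mul(5, Mul(Add(-11, -9), Add(S, 0))) = Mul(5, Mul(-20, S)) = Mul(-100, S))
Pow(Add(Add(-61, Mul(-1, Mul(a, Add(4, 5)))), Function('b')(15)), Rational(1, 2)) = Pow(Add(Add(-61, Mul(-1, Mul(4, Add(4, 5)))), Mul(-100, 15)), Rational(1, 2)) = Pow(Add(Add(-61, Mul(-1, Mul(4, 9))), -1500), Rational(1, 2)) = Pow(Add(Add(-61, Mul(-1, 36)), -1500), Rational(1, 2)) = Pow(Add(Add(-61, -36), -1500), Rational(1, 2)) = Pow(Add(-97, -1500), Rational(1, 2)) = Pow(-1597, Rational(1, 2)) = Mul(I, Pow(1597, Rational(1, 2)))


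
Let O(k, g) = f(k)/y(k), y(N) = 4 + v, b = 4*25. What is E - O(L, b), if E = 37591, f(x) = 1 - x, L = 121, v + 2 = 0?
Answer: 37651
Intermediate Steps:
v = -2 (v = -2 + 0 = -2)
b = 100
y(N) = 2 (y(N) = 4 - 2 = 2)
O(k, g) = ½ - k/2 (O(k, g) = (1 - k)/2 = (1 - k)*(½) = ½ - k/2)
E - O(L, b) = 37591 - (½ - ½*121) = 37591 - (½ - 121/2) = 37591 - 1*(-60) = 37591 + 60 = 37651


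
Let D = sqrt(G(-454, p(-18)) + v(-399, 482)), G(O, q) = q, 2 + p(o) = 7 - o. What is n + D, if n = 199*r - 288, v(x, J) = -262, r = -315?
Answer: -62973 + I*sqrt(239) ≈ -62973.0 + 15.46*I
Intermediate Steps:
p(o) = 5 - o (p(o) = -2 + (7 - o) = 5 - o)
n = -62973 (n = 199*(-315) - 288 = -62685 - 288 = -62973)
D = I*sqrt(239) (D = sqrt((5 - 1*(-18)) - 262) = sqrt((5 + 18) - 262) = sqrt(23 - 262) = sqrt(-239) = I*sqrt(239) ≈ 15.46*I)
n + D = -62973 + I*sqrt(239)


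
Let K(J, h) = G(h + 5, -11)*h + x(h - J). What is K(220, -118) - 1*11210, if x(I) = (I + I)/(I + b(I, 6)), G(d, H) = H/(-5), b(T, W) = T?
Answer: -57343/5 ≈ -11469.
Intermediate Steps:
G(d, H) = -H/5 (G(d, H) = H*(-1/5) = -H/5)
x(I) = 1 (x(I) = (I + I)/(I + I) = (2*I)/((2*I)) = (2*I)*(1/(2*I)) = 1)
K(J, h) = 1 + 11*h/5 (K(J, h) = (-1/5*(-11))*h + 1 = 11*h/5 + 1 = 1 + 11*h/5)
K(220, -118) - 1*11210 = (1 + (11/5)*(-118)) - 1*11210 = (1 - 1298/5) - 11210 = -1293/5 - 11210 = -57343/5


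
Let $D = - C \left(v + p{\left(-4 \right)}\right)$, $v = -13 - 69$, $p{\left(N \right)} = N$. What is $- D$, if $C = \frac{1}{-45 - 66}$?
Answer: $\frac{86}{111} \approx 0.77477$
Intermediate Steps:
$v = -82$ ($v = -13 - 69 = -82$)
$C = - \frac{1}{111}$ ($C = \frac{1}{-111} = - \frac{1}{111} \approx -0.009009$)
$D = - \frac{86}{111}$ ($D = - \frac{\left(-1\right) \left(-82 - 4\right)}{111} = - \frac{\left(-1\right) \left(-86\right)}{111} = \left(-1\right) \frac{86}{111} = - \frac{86}{111} \approx -0.77477$)
$- D = \left(-1\right) \left(- \frac{86}{111}\right) = \frac{86}{111}$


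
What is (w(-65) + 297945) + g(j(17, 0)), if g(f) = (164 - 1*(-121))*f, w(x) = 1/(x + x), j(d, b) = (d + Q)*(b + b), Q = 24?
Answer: 38732849/130 ≈ 2.9795e+5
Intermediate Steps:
j(d, b) = 2*b*(24 + d) (j(d, b) = (d + 24)*(b + b) = (24 + d)*(2*b) = 2*b*(24 + d))
w(x) = 1/(2*x)
g(f) = 285*f (g(f) = (164 + 121)*f = 285*f)
(w(-65) + 297945) + g(j(17, 0)) = ((½)/(-65) + 297945) + 285*(2*0*(24 + 17)) = ((½)*(-1/65) + 297945) + 285*(2*0*41) = (-1/130 + 297945) + 285*0 = 38732849/130 + 0 = 38732849/130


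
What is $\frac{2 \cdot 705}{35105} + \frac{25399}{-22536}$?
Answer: $- \frac{171971227}{158225256} \approx -1.0869$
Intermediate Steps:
$\frac{2 \cdot 705}{35105} + \frac{25399}{-22536} = 1410 \cdot \frac{1}{35105} + 25399 \left(- \frac{1}{22536}\right) = \frac{282}{7021} - \frac{25399}{22536} = - \frac{171971227}{158225256}$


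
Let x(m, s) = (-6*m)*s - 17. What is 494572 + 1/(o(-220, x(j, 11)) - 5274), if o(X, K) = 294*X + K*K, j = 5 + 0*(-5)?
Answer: 24953630261/50455 ≈ 4.9457e+5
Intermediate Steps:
j = 5 (j = 5 + 0 = 5)
x(m, s) = -17 - 6*m*s (x(m, s) = -6*m*s - 17 = -17 - 6*m*s)
o(X, K) = K² + 294*X (o(X, K) = 294*X + K² = K² + 294*X)
494572 + 1/(o(-220, x(j, 11)) - 5274) = 494572 + 1/(((-17 - 6*5*11)² + 294*(-220)) - 5274) = 494572 + 1/(((-17 - 330)² - 64680) - 5274) = 494572 + 1/(((-347)² - 64680) - 5274) = 494572 + 1/((120409 - 64680) - 5274) = 494572 + 1/(55729 - 5274) = 494572 + 1/50455 = 24953630261/50455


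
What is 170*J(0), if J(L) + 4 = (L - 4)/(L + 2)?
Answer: -1020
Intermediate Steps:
J(L) = -4 + (-4 + L)/(2 + L) (J(L) = -4 + (L - 4)/(L + 2) = -4 + (-4 + L)/(2 + L))
170*J(0) = 170*(3*(-4 - 1*0)/(2 + 0)) = 170*(3*(-4 + 0)/2) = 170*(3*(½)*(-4)) = 170*(-6) = -1020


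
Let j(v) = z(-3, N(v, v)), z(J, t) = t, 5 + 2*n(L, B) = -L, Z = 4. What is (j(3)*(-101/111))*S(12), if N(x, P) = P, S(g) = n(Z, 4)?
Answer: 909/74 ≈ 12.284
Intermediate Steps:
n(L, B) = -5/2 - L/2 (n(L, B) = -5/2 + (-L)/2 = -5/2 - L/2)
S(g) = -9/2 (S(g) = -5/2 - ½*4 = -5/2 - 2 = -9/2)
j(v) = v
(j(3)*(-101/111))*S(12) = (3*(-101/111))*(-9/2) = -101/37*(-9/2) = 909/74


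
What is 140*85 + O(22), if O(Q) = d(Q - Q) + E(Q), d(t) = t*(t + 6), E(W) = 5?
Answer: 11905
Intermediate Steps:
d(t) = t*(6 + t)
O(Q) = 5 (O(Q) = (Q - Q)*(6 + (Q - Q)) + 5 = 0*(6 + 0) + 5 = 0*6 + 5 = 0 + 5 = 5)
140*85 + O(22) = 140*85 + 5 = 11900 + 5 = 11905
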